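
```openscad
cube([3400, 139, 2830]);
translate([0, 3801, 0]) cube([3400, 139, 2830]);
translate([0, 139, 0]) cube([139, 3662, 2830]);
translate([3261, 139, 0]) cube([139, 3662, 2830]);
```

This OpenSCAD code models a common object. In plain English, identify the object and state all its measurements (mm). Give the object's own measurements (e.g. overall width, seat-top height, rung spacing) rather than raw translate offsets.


The wall frame of a small rectangular building: four walls, each 2830 mm tall and 139 mm thick, enclosing a footprint 3400 mm (x) by 3940 mm (y) outside-to-outside, with no floor or roof. The front and back walls (the −y and +y sides) span the full width; the two side walls fit between them.


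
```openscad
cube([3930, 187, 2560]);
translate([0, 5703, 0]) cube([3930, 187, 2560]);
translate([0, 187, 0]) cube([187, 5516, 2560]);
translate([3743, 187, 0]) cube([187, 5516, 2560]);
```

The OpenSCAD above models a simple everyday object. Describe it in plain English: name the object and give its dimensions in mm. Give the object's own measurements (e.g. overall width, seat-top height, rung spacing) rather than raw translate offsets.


The wall frame of a small rectangular building: four walls, each 2560 mm tall and 187 mm thick, enclosing a footprint 3930 mm (x) by 5890 mm (y) outside-to-outside, with no floor or roof. The front and back walls (the −y and +y sides) span the full width; the two side walls fit between them.


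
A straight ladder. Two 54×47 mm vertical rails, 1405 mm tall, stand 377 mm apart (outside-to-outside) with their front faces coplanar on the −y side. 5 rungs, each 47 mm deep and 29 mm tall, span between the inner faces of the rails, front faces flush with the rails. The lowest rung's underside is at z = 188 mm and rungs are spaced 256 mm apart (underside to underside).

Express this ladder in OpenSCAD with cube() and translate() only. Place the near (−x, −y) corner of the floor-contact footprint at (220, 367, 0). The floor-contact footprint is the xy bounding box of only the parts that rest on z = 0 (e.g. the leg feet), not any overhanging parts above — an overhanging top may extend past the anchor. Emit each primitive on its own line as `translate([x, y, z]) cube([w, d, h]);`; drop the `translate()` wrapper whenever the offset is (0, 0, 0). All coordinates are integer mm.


translate([220, 367, 0]) cube([54, 47, 1405]);
translate([543, 367, 0]) cube([54, 47, 1405]);
translate([274, 367, 188]) cube([269, 47, 29]);
translate([274, 367, 444]) cube([269, 47, 29]);
translate([274, 367, 700]) cube([269, 47, 29]);
translate([274, 367, 956]) cube([269, 47, 29]);
translate([274, 367, 1212]) cube([269, 47, 29]);


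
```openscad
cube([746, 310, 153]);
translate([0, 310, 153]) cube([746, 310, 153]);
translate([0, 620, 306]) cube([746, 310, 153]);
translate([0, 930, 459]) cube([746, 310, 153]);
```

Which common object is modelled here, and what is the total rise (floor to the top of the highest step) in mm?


A staircase. The total rise is 612 mm.

4 identical blocks, each offset up and back from the previous — a staircase. Each step is 153 mm tall and there are 4 of them, so the total rise is 4 × 153 = 612 mm.


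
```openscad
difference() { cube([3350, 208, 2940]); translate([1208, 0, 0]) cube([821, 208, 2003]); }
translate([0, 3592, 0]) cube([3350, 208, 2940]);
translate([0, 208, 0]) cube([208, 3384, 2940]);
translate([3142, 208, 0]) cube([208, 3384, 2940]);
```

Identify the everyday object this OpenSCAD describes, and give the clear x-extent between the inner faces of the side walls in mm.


A single room. The interior width is 2934 mm.

Four walls enclosing a rectangle with a door in the front wall — a room. Outside width 3350 minus two 208 mm walls gives 2934 mm.


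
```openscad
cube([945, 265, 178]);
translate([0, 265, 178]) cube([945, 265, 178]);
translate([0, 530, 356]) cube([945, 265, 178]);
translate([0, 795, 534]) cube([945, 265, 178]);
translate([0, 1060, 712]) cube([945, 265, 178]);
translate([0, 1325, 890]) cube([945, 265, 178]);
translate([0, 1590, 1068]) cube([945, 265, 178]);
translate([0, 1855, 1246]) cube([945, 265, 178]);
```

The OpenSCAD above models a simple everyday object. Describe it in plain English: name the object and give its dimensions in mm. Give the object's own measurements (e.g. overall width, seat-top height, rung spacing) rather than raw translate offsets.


A straight staircase of 8 solid steps. Each step is 945 mm wide (x), 265 mm deep (y, the going) and 178 mm tall (the rise). The first step rests on the floor; each subsequent step sits one going further in +y and one rise higher in +z, directly behind and above the previous step with no overlap.


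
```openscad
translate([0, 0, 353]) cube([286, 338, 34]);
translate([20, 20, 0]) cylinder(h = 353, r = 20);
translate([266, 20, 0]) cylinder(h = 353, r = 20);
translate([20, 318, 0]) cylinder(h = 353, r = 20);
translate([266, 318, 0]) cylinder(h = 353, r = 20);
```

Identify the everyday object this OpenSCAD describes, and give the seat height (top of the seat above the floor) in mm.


A stool. The seat height is 387 mm.

A 286×338×34 slab at z = 353 on four corner cylinders — a stool. The seat top is 353 + 34 = 387 mm.


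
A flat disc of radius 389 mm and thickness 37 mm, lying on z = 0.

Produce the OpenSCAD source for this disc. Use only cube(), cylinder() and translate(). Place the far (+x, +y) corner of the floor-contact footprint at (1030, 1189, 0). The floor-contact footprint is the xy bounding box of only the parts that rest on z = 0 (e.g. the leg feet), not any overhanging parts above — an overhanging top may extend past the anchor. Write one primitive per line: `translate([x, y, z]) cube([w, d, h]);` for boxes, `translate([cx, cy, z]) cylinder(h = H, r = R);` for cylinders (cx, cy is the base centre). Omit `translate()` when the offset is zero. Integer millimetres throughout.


translate([641, 800, 0]) cylinder(h = 37, r = 389);


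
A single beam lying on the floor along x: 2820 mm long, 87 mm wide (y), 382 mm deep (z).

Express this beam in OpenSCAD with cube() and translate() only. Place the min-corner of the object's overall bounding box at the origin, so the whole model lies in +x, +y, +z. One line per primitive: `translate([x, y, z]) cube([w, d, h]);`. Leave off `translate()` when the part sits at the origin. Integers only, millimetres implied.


cube([2820, 87, 382]);


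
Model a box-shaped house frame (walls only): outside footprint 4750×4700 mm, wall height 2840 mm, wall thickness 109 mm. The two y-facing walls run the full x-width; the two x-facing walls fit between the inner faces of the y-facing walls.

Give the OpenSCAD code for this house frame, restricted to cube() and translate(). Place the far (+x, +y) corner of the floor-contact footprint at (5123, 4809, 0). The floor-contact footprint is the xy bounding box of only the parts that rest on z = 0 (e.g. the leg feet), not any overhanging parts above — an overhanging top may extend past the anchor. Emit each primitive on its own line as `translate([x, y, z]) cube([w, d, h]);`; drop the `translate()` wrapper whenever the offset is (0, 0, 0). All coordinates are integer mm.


translate([373, 109, 0]) cube([4750, 109, 2840]);
translate([373, 4700, 0]) cube([4750, 109, 2840]);
translate([373, 218, 0]) cube([109, 4482, 2840]);
translate([5014, 218, 0]) cube([109, 4482, 2840]);


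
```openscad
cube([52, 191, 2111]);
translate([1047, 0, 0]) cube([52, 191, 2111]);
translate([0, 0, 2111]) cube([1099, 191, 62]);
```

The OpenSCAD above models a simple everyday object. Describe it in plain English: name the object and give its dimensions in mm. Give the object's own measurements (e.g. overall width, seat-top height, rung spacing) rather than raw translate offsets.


A door frame. The clear opening is 995 mm wide and 2111 mm high. Two 52 mm wide jambs, 191 mm deep, stand either side of the opening from the floor to the top of the opening. A 62 mm thick head sits across the top of both jambs, spanning the full outside width of the frame.


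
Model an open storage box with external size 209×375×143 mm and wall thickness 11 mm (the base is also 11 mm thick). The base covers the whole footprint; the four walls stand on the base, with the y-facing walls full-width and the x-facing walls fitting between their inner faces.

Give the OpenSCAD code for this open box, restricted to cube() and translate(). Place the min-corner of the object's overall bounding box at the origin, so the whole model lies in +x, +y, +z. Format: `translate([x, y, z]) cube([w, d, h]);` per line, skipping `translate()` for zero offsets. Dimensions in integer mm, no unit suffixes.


cube([209, 375, 11]);
translate([0, 0, 11]) cube([209, 11, 132]);
translate([0, 364, 11]) cube([209, 11, 132]);
translate([0, 11, 11]) cube([11, 353, 132]);
translate([198, 11, 11]) cube([11, 353, 132]);


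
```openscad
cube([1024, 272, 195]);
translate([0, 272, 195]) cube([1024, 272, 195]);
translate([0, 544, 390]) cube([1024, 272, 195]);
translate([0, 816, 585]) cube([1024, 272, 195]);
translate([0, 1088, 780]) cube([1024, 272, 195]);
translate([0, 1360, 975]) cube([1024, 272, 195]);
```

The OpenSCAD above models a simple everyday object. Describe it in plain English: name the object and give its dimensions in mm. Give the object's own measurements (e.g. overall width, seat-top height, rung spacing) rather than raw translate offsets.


A straight staircase of 6 solid steps. Each step is 1024 mm wide (x), 272 mm deep (y, the going) and 195 mm tall (the rise). The first step rests on the floor; each subsequent step sits one going further in +y and one rise higher in +z, directly behind and above the previous step with no overlap.


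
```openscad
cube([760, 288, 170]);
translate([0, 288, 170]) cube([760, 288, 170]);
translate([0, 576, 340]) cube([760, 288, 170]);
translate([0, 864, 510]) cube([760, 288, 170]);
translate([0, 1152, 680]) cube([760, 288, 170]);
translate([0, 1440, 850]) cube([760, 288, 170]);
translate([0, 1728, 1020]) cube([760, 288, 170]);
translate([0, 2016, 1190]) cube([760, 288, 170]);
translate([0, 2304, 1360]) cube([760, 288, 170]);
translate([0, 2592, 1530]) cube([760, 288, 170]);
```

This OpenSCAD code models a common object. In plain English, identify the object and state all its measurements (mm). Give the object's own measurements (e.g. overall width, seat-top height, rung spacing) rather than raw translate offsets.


A straight staircase of 10 solid steps. Each step is 760 mm wide (x), 288 mm deep (y, the going) and 170 mm tall (the rise). The first step rests on the floor; each subsequent step sits one going further in +y and one rise higher in +z, directly behind and above the previous step with no overlap.


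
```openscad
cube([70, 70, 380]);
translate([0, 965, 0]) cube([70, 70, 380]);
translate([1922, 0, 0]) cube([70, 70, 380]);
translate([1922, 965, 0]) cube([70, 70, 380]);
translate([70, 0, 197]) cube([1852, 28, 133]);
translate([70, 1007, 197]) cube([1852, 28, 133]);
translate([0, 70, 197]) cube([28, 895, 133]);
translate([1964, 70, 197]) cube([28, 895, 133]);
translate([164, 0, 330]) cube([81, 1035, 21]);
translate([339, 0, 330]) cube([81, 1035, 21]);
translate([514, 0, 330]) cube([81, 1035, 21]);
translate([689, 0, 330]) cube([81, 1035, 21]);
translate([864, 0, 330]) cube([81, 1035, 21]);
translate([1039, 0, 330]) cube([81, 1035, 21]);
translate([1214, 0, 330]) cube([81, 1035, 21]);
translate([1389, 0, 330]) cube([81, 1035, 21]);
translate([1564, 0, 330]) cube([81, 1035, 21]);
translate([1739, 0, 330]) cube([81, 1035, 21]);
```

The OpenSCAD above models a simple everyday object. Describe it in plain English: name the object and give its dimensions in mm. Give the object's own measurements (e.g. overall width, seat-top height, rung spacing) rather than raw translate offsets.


A bed frame 1992 mm long (x) by 1035 mm wide (y). Four 70×70 mm corner posts, 380 mm tall, at the corners of the footprint. Four rails of 28 mm thickness and 133 mm height run between adjacent posts with their undersides at z = 197 mm, their outer faces flush with the outside of the frame (the two x-running rails run between the posts' inner faces; the two y-running rails run between the posts' inner faces). 10 slats, each 81 mm wide (x) and 21 mm thick, lie across the top of the two x-running rails, running the full 1035 mm width of the frame in y; along x they sit between the end posts with a 94 mm gap after the −x posts and between neighbouring slats, leaving 102 mm before the +x posts.


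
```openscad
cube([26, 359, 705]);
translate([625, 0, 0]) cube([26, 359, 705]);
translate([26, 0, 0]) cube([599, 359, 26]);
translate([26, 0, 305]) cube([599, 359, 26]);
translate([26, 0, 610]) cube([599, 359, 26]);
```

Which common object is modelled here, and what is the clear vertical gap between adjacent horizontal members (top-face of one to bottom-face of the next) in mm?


A bookshelf. The clear shelf gap is 279 mm.

Two tall side panels with 3 horizontal boards between them — a bookshelf. The first two shelf undersides are at z = 0 and z = 305; with shelf thickness 26, the clear gap is 305 − 0 − 26 = 279 mm.


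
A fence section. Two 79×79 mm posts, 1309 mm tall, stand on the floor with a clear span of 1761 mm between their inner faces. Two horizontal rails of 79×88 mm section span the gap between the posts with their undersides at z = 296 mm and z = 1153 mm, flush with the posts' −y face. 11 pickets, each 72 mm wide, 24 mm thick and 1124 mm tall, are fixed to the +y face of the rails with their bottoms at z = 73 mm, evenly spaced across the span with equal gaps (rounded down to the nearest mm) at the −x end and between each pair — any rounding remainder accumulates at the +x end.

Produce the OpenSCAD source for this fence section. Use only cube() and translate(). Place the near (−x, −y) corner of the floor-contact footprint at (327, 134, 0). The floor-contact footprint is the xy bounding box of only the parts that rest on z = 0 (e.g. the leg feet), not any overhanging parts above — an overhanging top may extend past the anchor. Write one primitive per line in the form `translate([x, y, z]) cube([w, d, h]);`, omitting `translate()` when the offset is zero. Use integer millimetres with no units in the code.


translate([327, 134, 0]) cube([79, 79, 1309]);
translate([2167, 134, 0]) cube([79, 79, 1309]);
translate([406, 134, 296]) cube([1761, 79, 88]);
translate([406, 134, 1153]) cube([1761, 79, 88]);
translate([486, 213, 73]) cube([72, 24, 1124]);
translate([638, 213, 73]) cube([72, 24, 1124]);
translate([790, 213, 73]) cube([72, 24, 1124]);
translate([942, 213, 73]) cube([72, 24, 1124]);
translate([1094, 213, 73]) cube([72, 24, 1124]);
translate([1246, 213, 73]) cube([72, 24, 1124]);
translate([1398, 213, 73]) cube([72, 24, 1124]);
translate([1550, 213, 73]) cube([72, 24, 1124]);
translate([1702, 213, 73]) cube([72, 24, 1124]);
translate([1854, 213, 73]) cube([72, 24, 1124]);
translate([2006, 213, 73]) cube([72, 24, 1124]);


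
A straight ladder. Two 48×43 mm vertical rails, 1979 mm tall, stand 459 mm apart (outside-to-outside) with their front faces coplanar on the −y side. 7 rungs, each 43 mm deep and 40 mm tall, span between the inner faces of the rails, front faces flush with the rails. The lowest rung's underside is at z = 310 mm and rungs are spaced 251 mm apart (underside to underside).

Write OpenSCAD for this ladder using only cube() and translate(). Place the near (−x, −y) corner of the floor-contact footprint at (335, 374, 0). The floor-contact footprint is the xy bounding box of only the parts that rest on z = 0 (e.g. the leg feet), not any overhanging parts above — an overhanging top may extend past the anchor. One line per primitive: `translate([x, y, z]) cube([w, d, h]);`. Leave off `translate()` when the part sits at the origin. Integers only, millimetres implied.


translate([335, 374, 0]) cube([48, 43, 1979]);
translate([746, 374, 0]) cube([48, 43, 1979]);
translate([383, 374, 310]) cube([363, 43, 40]);
translate([383, 374, 561]) cube([363, 43, 40]);
translate([383, 374, 812]) cube([363, 43, 40]);
translate([383, 374, 1063]) cube([363, 43, 40]);
translate([383, 374, 1314]) cube([363, 43, 40]);
translate([383, 374, 1565]) cube([363, 43, 40]);
translate([383, 374, 1816]) cube([363, 43, 40]);


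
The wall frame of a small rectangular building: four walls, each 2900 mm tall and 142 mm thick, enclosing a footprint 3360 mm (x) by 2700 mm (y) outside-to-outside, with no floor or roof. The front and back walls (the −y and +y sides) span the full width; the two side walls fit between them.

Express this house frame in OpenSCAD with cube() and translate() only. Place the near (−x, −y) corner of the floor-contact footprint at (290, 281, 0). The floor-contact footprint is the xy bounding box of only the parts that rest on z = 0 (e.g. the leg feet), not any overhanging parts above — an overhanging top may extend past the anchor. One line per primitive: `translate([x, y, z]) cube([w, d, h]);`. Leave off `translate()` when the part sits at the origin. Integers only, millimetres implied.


translate([290, 281, 0]) cube([3360, 142, 2900]);
translate([290, 2839, 0]) cube([3360, 142, 2900]);
translate([290, 423, 0]) cube([142, 2416, 2900]);
translate([3508, 423, 0]) cube([142, 2416, 2900]);


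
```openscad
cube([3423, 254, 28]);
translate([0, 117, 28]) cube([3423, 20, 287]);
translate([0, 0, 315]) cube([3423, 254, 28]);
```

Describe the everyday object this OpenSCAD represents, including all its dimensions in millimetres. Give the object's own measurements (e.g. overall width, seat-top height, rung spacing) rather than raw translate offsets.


An I-beam lying along x, 3423 mm long. Overall section height 343 mm. Two flanges 254 mm wide (y) and 28 mm thick, one on the floor and one at the top; a web 20 mm thick runs between them, centred on the flange width.


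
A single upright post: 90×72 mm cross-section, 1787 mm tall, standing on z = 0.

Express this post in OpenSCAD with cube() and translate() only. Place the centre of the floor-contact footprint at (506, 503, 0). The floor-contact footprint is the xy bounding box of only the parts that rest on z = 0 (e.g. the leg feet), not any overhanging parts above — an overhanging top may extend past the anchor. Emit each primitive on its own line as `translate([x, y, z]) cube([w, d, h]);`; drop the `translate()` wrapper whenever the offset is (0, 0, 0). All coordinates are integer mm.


translate([461, 467, 0]) cube([90, 72, 1787]);


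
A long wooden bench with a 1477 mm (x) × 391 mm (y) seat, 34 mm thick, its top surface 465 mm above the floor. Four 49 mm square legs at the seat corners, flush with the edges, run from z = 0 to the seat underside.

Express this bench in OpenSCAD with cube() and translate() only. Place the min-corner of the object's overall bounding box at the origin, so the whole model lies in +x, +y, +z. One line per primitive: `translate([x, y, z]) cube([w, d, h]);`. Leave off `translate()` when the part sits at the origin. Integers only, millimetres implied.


// leg_h = 465 − 34 = 431
translate([0, 0, 431]) cube([1477, 391, 34]);
cube([49, 49, 431]);
translate([0, 342, 0]) cube([49, 49, 431]);
translate([1428, 0, 0]) cube([49, 49, 431]);
translate([1428, 342, 0]) cube([49, 49, 431]);


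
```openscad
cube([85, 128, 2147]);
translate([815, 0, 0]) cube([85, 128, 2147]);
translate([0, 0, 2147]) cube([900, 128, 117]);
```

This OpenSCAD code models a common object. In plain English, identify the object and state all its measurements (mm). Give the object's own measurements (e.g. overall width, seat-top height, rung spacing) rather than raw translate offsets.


A door frame. The clear opening is 730 mm wide and 2147 mm high. Two 85 mm wide jambs, 128 mm deep, stand either side of the opening from the floor to the top of the opening. A 117 mm thick head sits across the top of both jambs, spanning the full outside width of the frame.


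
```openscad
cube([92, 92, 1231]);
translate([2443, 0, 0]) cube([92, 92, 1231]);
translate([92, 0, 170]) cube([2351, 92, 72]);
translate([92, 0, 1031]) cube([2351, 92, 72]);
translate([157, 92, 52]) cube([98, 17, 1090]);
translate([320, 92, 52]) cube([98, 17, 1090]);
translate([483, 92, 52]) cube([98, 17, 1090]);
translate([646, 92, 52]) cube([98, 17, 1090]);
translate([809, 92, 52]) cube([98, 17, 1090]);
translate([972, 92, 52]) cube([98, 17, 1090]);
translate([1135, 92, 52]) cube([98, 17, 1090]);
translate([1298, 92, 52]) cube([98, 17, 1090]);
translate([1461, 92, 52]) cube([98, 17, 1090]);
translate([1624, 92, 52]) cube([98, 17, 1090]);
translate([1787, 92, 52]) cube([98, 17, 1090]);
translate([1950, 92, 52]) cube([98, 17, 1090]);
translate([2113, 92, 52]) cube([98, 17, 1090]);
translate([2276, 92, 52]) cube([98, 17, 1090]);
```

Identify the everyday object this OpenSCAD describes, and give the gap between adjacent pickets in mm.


A fence section. The picket gap is 65 mm.

Two posts, two rails, 14 pickets — a fence section. Span 2351 mm holds 14 pickets of 98 mm with 15 equal gaps: ⌊(2351 − 14·98) / 15⌋ = 65 mm.


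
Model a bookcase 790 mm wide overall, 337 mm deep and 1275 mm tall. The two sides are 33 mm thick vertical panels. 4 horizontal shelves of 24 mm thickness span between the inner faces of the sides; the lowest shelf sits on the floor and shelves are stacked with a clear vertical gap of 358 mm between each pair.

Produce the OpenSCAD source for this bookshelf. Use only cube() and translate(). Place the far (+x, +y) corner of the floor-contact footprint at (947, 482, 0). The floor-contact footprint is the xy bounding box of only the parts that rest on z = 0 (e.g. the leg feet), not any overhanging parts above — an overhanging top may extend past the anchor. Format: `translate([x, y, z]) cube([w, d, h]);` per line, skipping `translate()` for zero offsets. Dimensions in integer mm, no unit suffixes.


translate([157, 145, 0]) cube([33, 337, 1275]);
translate([914, 145, 0]) cube([33, 337, 1275]);
translate([190, 145, 0]) cube([724, 337, 24]);
translate([190, 145, 382]) cube([724, 337, 24]);
translate([190, 145, 764]) cube([724, 337, 24]);
translate([190, 145, 1146]) cube([724, 337, 24]);


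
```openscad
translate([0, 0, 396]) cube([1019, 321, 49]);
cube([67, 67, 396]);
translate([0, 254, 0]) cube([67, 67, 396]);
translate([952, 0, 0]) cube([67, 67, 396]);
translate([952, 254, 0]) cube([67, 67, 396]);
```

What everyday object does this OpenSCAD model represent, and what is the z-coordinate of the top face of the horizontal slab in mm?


A bench. The seat-top height is 445 mm.

A long slab on four corner posts — a bench. The slab sits at z = 396 with thickness 49, so the top is 396 + 49 = 445 mm.


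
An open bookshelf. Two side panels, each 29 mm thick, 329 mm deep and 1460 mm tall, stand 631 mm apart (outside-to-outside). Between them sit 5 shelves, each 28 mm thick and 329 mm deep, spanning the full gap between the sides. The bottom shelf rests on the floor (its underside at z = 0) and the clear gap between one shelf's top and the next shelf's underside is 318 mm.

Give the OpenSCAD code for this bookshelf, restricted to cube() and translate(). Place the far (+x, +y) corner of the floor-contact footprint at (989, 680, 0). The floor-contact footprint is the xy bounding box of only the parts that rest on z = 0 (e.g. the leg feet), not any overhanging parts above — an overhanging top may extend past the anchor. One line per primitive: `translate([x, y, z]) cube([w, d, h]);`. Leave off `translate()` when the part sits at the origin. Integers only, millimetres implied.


translate([358, 351, 0]) cube([29, 329, 1460]);
translate([960, 351, 0]) cube([29, 329, 1460]);
translate([387, 351, 0]) cube([573, 329, 28]);
translate([387, 351, 346]) cube([573, 329, 28]);
translate([387, 351, 692]) cube([573, 329, 28]);
translate([387, 351, 1038]) cube([573, 329, 28]);
translate([387, 351, 1384]) cube([573, 329, 28]);


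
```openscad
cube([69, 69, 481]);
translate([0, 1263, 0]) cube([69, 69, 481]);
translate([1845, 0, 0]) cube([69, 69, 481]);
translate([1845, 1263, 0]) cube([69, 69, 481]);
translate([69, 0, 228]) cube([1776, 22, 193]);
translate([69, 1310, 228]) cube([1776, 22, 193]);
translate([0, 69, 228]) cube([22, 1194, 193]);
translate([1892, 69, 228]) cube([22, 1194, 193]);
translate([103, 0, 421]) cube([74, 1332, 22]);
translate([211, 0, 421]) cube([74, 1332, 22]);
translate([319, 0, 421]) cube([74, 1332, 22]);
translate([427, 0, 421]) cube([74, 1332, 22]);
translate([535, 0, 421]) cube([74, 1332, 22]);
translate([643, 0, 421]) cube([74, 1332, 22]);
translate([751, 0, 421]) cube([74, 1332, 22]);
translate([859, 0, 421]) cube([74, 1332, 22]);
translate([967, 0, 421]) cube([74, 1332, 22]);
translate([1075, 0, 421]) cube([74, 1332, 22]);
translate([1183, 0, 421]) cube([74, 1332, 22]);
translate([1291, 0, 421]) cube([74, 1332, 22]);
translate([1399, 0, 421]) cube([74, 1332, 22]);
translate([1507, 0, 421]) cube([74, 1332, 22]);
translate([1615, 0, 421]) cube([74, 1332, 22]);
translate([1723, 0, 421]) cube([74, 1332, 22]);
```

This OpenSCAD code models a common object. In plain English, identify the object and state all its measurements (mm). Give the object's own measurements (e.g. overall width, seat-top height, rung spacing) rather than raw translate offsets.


A bed frame 1914 mm long (x) by 1332 mm wide (y). Four 69×69 mm corner posts, 481 mm tall, at the corners of the footprint. Four rails of 22 mm thickness and 193 mm height run between adjacent posts with their undersides at z = 228 mm, their outer faces flush with the outside of the frame (the two x-running rails run between the posts' inner faces; the two y-running rails run between the posts' inner faces). 16 slats, each 74 mm wide (x) and 22 mm thick, lie across the top of the two x-running rails, running the full 1332 mm width of the frame in y; along x they sit between the end posts with a 34 mm gap after the −x posts and between neighbouring slats, leaving 48 mm before the +x posts.


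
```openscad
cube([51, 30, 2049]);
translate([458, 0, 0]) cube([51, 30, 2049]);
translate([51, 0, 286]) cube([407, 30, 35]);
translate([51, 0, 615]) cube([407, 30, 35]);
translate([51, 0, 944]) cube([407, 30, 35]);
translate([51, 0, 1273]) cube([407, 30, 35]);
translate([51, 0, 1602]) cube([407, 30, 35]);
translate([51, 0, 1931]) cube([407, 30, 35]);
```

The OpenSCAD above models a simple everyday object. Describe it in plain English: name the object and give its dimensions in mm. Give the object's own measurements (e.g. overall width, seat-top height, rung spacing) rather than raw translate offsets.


A straight ladder. Two 51×30 mm vertical rails, 2049 mm tall, stand 509 mm apart (outside-to-outside) with their front faces coplanar on the −y side. 6 rungs, each 30 mm deep and 35 mm tall, span between the inner faces of the rails, front faces flush with the rails. The lowest rung's underside is at z = 286 mm and rungs are spaced 329 mm apart (underside to underside).


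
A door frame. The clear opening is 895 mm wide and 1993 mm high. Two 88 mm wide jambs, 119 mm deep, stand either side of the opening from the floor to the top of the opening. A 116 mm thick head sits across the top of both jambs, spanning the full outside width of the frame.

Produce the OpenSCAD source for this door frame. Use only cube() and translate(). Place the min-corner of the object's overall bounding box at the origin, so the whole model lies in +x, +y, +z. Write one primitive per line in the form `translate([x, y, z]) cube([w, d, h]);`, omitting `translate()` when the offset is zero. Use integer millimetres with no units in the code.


cube([88, 119, 1993]);
translate([983, 0, 0]) cube([88, 119, 1993]);
translate([0, 0, 1993]) cube([1071, 119, 116]);


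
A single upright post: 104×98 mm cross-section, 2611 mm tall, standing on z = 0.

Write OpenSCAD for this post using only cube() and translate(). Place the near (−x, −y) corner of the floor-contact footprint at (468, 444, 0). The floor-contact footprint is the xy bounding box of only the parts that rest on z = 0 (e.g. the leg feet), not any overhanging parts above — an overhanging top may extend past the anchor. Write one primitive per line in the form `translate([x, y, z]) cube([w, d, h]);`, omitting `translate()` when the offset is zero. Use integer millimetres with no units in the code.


translate([468, 444, 0]) cube([104, 98, 2611]);


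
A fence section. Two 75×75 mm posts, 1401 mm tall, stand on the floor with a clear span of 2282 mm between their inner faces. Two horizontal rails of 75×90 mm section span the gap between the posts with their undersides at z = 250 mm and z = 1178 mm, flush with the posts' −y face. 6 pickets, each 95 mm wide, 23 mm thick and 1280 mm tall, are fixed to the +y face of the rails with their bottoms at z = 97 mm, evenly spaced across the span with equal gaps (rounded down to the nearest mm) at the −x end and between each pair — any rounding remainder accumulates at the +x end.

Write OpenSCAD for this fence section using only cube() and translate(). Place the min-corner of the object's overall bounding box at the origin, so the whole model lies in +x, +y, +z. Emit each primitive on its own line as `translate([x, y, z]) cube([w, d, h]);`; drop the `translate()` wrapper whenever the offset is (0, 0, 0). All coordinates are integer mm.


cube([75, 75, 1401]);
translate([2357, 0, 0]) cube([75, 75, 1401]);
translate([75, 0, 250]) cube([2282, 75, 90]);
translate([75, 0, 1178]) cube([2282, 75, 90]);
translate([319, 75, 97]) cube([95, 23, 1280]);
translate([658, 75, 97]) cube([95, 23, 1280]);
translate([997, 75, 97]) cube([95, 23, 1280]);
translate([1336, 75, 97]) cube([95, 23, 1280]);
translate([1675, 75, 97]) cube([95, 23, 1280]);
translate([2014, 75, 97]) cube([95, 23, 1280]);


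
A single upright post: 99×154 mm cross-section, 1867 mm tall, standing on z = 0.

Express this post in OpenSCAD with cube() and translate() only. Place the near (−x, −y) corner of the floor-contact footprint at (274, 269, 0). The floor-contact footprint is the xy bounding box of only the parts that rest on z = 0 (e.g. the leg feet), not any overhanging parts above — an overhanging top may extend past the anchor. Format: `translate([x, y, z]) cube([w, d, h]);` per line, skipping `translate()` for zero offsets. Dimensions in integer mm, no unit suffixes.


translate([274, 269, 0]) cube([99, 154, 1867]);


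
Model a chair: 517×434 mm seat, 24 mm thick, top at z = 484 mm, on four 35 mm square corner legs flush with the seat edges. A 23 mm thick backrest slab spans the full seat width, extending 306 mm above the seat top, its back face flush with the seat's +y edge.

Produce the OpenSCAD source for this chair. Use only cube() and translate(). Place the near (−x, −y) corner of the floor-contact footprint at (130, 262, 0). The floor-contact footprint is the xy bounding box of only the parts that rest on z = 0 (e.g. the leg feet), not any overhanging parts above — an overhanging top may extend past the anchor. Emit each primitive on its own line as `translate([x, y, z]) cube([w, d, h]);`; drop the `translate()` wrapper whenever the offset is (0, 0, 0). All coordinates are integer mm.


translate([130, 262, 460]) cube([517, 434, 24]);
translate([130, 262, 0]) cube([35, 35, 460]);
translate([612, 262, 0]) cube([35, 35, 460]);
translate([130, 661, 0]) cube([35, 35, 460]);
translate([612, 661, 0]) cube([35, 35, 460]);
translate([130, 673, 484]) cube([517, 23, 306]);


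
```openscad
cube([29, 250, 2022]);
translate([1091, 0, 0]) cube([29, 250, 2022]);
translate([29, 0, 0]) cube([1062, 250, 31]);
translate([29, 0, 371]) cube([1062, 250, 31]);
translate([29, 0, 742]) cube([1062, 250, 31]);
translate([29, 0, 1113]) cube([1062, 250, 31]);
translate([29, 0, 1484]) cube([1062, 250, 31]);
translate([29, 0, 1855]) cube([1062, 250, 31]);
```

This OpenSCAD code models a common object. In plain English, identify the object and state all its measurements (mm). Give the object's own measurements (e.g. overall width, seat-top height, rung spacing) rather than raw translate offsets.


An open bookshelf. Two side panels, each 29 mm thick, 250 mm deep and 2022 mm tall, stand 1120 mm apart (outside-to-outside). Between them sit 6 shelves, each 31 mm thick and 250 mm deep, spanning the full gap between the sides. The bottom shelf rests on the floor (its underside at z = 0) and the clear gap between one shelf's top and the next shelf's underside is 340 mm.


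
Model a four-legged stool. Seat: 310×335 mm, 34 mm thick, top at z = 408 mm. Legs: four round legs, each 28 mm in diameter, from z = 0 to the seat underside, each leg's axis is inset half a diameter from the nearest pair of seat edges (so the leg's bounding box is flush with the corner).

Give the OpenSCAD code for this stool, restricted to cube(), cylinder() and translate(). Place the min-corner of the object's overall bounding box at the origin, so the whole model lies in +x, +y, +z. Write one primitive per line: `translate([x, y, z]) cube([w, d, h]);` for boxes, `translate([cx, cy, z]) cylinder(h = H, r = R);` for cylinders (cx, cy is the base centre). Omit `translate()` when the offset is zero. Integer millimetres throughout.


translate([0, 0, 374]) cube([310, 335, 34]);
translate([14, 14, 0]) cylinder(h = 374, r = 14);
translate([296, 14, 0]) cylinder(h = 374, r = 14);
translate([14, 321, 0]) cylinder(h = 374, r = 14);
translate([296, 321, 0]) cylinder(h = 374, r = 14);


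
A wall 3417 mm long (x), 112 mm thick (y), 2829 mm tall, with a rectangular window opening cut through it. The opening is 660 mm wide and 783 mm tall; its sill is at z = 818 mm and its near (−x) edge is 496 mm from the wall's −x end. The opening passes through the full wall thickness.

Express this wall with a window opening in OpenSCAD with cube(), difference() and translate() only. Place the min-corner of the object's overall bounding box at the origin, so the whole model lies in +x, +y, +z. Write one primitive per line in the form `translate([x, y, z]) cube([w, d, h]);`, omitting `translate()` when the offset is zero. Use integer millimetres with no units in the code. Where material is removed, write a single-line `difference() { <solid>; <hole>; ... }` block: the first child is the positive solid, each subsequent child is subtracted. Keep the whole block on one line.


difference() { cube([3417, 112, 2829]); translate([496, 0, 818]) cube([660, 112, 783]); }


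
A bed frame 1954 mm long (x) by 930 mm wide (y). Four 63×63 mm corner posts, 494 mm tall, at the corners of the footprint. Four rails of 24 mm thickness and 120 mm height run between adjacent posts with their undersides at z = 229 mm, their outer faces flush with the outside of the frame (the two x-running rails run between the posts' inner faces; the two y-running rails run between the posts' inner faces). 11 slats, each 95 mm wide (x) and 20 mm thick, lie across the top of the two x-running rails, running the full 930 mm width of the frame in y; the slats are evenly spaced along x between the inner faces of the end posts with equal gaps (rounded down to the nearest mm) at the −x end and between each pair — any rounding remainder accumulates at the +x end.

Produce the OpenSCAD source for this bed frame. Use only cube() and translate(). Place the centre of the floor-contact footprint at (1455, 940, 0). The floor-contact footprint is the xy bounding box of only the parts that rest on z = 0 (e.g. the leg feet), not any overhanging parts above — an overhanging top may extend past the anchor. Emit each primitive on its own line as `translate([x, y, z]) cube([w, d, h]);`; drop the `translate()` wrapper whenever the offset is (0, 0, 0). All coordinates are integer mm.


translate([478, 475, 0]) cube([63, 63, 494]);
translate([478, 1342, 0]) cube([63, 63, 494]);
translate([2369, 475, 0]) cube([63, 63, 494]);
translate([2369, 1342, 0]) cube([63, 63, 494]);
translate([541, 475, 229]) cube([1828, 24, 120]);
translate([541, 1381, 229]) cube([1828, 24, 120]);
translate([478, 538, 229]) cube([24, 804, 120]);
translate([2408, 538, 229]) cube([24, 804, 120]);
translate([606, 475, 349]) cube([95, 930, 20]);
translate([766, 475, 349]) cube([95, 930, 20]);
translate([926, 475, 349]) cube([95, 930, 20]);
translate([1086, 475, 349]) cube([95, 930, 20]);
translate([1246, 475, 349]) cube([95, 930, 20]);
translate([1406, 475, 349]) cube([95, 930, 20]);
translate([1566, 475, 349]) cube([95, 930, 20]);
translate([1726, 475, 349]) cube([95, 930, 20]);
translate([1886, 475, 349]) cube([95, 930, 20]);
translate([2046, 475, 349]) cube([95, 930, 20]);
translate([2206, 475, 349]) cube([95, 930, 20]);


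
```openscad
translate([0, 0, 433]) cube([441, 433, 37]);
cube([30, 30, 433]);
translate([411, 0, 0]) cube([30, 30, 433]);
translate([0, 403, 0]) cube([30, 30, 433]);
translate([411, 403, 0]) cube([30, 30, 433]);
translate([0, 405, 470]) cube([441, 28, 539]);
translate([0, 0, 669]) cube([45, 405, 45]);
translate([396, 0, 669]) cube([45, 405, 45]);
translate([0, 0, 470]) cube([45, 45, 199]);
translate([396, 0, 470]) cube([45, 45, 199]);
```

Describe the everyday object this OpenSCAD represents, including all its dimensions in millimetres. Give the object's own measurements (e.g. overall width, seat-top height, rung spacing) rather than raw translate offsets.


A chair. The seat is a 441×433×37 mm slab with its top at z = 470 mm, on four 30×30 mm corner legs (flush with the seat edges, standing on z = 0). A flat backrest 28 mm thick, 539 mm tall, spans the full seat width and rises from the seat top along its +y edge, rear face flush with the rear of the seat. Two armrests of 45×45 mm section run along each side from the seat's front edge to the front of the backrest, top faces 244 mm above the seat top and outer faces flush with the seat's x-edges; a 45×45 mm post under the front of each armrest stands on the seat at the front corner.


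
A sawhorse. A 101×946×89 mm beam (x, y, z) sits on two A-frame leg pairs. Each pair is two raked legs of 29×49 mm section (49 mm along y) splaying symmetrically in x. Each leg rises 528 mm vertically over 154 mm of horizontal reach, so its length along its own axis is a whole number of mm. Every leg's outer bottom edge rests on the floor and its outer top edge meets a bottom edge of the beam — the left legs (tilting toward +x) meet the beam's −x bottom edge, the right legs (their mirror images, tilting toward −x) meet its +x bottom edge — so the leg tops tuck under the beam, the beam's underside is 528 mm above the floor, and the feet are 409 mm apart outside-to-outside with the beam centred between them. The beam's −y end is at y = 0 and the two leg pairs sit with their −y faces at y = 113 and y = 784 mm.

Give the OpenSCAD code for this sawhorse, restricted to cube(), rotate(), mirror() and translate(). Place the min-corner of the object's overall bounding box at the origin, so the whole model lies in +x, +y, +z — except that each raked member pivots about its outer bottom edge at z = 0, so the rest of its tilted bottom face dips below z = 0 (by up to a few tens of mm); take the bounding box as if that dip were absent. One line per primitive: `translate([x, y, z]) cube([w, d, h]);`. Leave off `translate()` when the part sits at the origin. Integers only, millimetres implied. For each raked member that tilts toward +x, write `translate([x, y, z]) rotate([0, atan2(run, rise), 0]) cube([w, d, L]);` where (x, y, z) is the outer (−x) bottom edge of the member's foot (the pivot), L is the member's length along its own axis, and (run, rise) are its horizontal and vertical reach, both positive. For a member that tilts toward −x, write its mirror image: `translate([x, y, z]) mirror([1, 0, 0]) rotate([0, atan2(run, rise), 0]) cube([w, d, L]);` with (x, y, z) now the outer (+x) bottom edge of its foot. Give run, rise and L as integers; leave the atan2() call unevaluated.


translate([154, 0, 528]) cube([101, 946, 89]);
translate([0, 113, 0]) rotate([0, atan2(154, 528), 0]) cube([29, 49, 550]);
translate([409, 113, 0]) mirror([1, 0, 0]) rotate([0, atan2(154, 528), 0]) cube([29, 49, 550]);
translate([0, 784, 0]) rotate([0, atan2(154, 528), 0]) cube([29, 49, 550]);
translate([409, 784, 0]) mirror([1, 0, 0]) rotate([0, atan2(154, 528), 0]) cube([29, 49, 550]);
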